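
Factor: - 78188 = -2^2*11^1*1777^1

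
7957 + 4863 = 12820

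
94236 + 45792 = 140028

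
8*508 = 4064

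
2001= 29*69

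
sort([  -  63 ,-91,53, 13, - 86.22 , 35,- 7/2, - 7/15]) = [ - 91, - 86.22,  -  63  , - 7/2,-7/15,  13, 35, 53]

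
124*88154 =10931096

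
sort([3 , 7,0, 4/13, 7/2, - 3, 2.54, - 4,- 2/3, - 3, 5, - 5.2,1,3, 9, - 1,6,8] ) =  [ - 5.2, - 4,  -  3, - 3,-1, - 2/3, 0,4/13,  1,2.54, 3,3, 7/2, 5,6, 7,8, 9] 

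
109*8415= 917235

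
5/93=5/93  =  0.05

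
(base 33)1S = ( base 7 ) 115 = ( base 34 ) 1R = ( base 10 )61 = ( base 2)111101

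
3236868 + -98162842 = -94925974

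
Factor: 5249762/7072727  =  2^1*7^2*101^(-1)*239^(-1 )*293^ (-1 )*53569^1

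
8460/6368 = 2115/1592 = 1.33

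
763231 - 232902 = 530329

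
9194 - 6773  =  2421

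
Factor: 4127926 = 2^1*11^1*187633^1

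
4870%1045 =690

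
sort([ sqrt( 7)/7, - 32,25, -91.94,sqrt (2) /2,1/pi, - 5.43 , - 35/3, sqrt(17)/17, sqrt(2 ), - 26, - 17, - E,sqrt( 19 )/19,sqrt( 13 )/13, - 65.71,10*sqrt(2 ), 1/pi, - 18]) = [ - 91.94, - 65.71, - 32, - 26, - 18,  -  17, - 35/3, - 5.43,-E,sqrt (19 )/19 , sqrt(17 ) /17,sqrt(13 )/13,1/pi,1/pi,sqrt(7)/7,sqrt( 2) /2, sqrt(2),10*sqrt (2 ),25 ] 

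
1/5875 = 1/5875 = 0.00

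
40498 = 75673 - 35175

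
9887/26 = 9887/26 = 380.27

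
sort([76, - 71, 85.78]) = [ - 71,  76, 85.78] 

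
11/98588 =11/98588 = 0.00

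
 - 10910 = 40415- 51325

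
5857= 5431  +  426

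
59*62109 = 3664431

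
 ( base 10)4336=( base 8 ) 10360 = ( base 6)32024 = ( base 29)54F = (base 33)3wd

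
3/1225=3/1225 = 0.00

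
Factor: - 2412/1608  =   - 2^( - 1 )* 3^1 = -3/2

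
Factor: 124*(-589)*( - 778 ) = 2^3*19^1*31^2*389^1=56822008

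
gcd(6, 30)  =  6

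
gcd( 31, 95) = 1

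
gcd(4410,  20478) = 6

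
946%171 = 91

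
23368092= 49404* 473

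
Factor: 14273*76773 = 3^1 * 7^1*157^1*163^1*2039^1 = 1095781029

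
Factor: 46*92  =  4232 = 2^3*23^2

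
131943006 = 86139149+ 45803857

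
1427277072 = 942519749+484757323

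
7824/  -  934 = - 9  +  291/467 = - 8.38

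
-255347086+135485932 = -119861154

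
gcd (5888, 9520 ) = 16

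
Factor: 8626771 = 23^1 * 83^1*4519^1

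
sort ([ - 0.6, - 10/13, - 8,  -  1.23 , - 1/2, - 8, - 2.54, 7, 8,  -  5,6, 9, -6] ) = [- 8,- 8,- 6, - 5, - 2.54 , - 1.23, - 10/13 , - 0.6, - 1/2,6,7, 8, 9] 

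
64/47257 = 64/47257=0.00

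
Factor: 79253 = 41^1*1933^1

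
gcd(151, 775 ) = 1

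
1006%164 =22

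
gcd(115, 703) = 1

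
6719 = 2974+3745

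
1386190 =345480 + 1040710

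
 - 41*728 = - 29848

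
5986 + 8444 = 14430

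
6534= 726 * 9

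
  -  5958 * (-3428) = 20424024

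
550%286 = 264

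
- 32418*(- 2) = 64836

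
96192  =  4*24048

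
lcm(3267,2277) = 75141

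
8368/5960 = 1+301/745 = 1.40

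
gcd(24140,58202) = 2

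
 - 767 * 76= - 58292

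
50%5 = 0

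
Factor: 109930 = 2^1*5^1 * 10993^1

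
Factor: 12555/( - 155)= - 81 = -3^4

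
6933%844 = 181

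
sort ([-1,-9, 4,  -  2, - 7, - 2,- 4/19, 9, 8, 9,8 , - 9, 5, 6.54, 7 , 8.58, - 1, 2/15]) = [ - 9, - 9, - 7, - 2, - 2, - 1, - 1,-4/19, 2/15,4, 5,  6.54 , 7,8, 8,8.58,9, 9]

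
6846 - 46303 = -39457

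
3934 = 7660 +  - 3726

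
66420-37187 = 29233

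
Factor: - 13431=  - 3^1*11^2*37^1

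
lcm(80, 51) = 4080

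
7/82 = 7/82 =0.09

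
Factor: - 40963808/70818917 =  - 2^5*13^( - 1) * 1117^(  -  1)*4877^( - 1)*1280119^1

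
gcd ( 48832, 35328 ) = 64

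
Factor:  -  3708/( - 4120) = 9/10  =  2^( - 1)*3^2*5^( - 1) 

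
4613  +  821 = 5434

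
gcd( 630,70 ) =70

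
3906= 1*3906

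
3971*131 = 520201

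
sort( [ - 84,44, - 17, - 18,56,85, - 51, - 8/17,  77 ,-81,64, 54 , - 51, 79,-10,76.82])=[ - 84 , - 81,- 51, - 51, - 18,-17,-10,  -  8/17, 44,54,56, 64,76.82,77,79,85] 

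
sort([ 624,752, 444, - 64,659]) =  [- 64,444,624,659,752 ] 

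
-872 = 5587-6459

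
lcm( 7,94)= 658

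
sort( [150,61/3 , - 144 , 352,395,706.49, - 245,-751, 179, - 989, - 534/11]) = [ - 989, - 751, - 245 , - 144, - 534/11,61/3, 150 , 179,352 , 395, 706.49 ]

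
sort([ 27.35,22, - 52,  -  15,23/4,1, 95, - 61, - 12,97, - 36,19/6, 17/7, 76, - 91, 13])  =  [ - 91,  -  61, - 52, - 36, - 15, - 12, 1,17/7, 19/6, 23/4, 13, 22, 27.35, 76,  95,97] 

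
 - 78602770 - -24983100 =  - 53619670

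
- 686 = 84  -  770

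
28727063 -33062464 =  - 4335401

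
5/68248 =5/68248 = 0.00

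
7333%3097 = 1139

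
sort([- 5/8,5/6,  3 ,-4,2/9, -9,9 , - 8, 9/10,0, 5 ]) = [-9,-8, - 4, - 5/8,0,2/9,5/6 , 9/10, 3, 5 , 9]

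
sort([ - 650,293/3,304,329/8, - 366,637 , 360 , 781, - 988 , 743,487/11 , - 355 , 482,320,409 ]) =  [ - 988,  -  650 , - 366, - 355,  329/8,  487/11,293/3,304,320, 360, 409,482, 637 , 743, 781]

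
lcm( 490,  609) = 42630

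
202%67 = 1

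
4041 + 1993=6034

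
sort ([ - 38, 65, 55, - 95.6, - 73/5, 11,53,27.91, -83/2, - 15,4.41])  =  [-95.6, - 83/2, -38, - 15, - 73/5,4.41, 11,27.91,  53,55,65]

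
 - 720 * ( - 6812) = 4904640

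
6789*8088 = 54909432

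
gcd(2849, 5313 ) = 77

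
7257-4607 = 2650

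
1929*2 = 3858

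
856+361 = 1217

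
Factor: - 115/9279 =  - 3^( - 2 )* 5^1*23^1 * 1031^( - 1)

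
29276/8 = 3659+1/2 = 3659.50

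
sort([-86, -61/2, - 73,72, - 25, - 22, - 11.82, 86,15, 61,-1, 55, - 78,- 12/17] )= [ -86, - 78,-73,- 61/2,-25,-22, - 11.82,-1  , - 12/17,15, 55,61, 72,86]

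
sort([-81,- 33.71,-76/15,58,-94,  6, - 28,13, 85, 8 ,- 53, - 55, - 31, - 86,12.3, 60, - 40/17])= [ - 94, - 86 , - 81, - 55,  -  53, -33.71, - 31,-28, - 76/15, - 40/17, 6,8, 12.3,13,58,60, 85]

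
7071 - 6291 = 780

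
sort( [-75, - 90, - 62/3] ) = [ -90,-75,-62/3 ]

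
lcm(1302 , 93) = 1302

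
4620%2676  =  1944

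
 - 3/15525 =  - 1 + 5174/5175 = - 0.00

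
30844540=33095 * 932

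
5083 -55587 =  - 50504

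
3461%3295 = 166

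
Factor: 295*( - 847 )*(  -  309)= 77208285  =  3^1*5^1*7^1*11^2 * 59^1*103^1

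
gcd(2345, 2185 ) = 5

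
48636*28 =1361808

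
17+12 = 29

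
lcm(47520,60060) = 4324320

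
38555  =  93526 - 54971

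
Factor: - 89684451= - 3^2*9964939^1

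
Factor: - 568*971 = - 2^3*71^1*971^1=- 551528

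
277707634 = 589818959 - 312111325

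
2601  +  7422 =10023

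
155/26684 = 155/26684=0.01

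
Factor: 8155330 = 2^1*5^1*815533^1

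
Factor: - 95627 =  - 7^1 * 19^1*719^1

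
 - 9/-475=9/475 = 0.02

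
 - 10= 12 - 22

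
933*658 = 613914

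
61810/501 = 61810/501 = 123.37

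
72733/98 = 72733/98  =  742.17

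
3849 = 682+3167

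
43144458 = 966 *44663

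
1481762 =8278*179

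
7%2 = 1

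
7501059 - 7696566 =- 195507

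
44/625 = 44/625 = 0.07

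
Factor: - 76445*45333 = -3^3*5^1*23^1*73^1*15289^1  =  - 3465481185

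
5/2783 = 5/2783 = 0.00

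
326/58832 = 163/29416 = 0.01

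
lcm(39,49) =1911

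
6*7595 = 45570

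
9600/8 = 1200  =  1200.00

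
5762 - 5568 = 194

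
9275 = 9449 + -174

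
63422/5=63422/5 = 12684.40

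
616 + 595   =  1211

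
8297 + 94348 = 102645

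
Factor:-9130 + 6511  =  -2619  =  - 3^3*97^1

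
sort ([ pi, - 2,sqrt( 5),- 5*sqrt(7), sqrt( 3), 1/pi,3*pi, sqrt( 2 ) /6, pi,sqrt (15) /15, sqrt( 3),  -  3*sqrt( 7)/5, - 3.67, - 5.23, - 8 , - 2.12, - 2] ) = [ - 5 * sqrt( 7 ), - 8, - 5.23, - 3.67, -2.12, - 2,-2, - 3 * sqrt( 7)/5, sqrt(2)/6, sqrt( 15 )/15,1/pi, sqrt(3),sqrt( 3 ) , sqrt( 5) , pi, pi, 3*pi ] 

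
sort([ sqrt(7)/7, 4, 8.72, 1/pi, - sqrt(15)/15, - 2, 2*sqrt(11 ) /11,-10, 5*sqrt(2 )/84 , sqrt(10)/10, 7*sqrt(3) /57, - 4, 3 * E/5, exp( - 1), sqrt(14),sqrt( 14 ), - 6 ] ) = [- 10,-6, - 4, - 2, - sqrt( 15 )/15,5*sqrt( 2)/84, 7*sqrt( 3)/57, sqrt( 10 )/10, 1/pi, exp(-1) , sqrt(7)/7,2*sqrt(11)/11, 3*E/5, sqrt( 14), sqrt(14), 4, 8.72] 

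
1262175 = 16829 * 75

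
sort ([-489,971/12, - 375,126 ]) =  [ - 489, - 375,971/12,126 ]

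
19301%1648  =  1173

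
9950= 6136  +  3814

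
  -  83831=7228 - 91059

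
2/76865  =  2/76865= 0.00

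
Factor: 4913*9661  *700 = 2^2*5^2*7^1*17^3*9661^1 = 33225145100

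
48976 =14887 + 34089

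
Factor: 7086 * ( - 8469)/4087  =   - 2^1*3^3*61^( - 1 )*67^( - 1)*941^1*1181^1=-  60011334/4087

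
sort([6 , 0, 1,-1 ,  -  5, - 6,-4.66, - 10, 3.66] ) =[-10,-6,-5, - 4.66, - 1, 0, 1,3.66, 6]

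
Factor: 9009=3^2*7^1*11^1 * 13^1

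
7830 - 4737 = 3093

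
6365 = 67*95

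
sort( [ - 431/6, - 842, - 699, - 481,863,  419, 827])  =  [ - 842, - 699, - 481, - 431/6, 419,827, 863]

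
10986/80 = 5493/40  =  137.32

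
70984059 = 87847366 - 16863307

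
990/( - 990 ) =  - 1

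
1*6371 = 6371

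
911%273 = 92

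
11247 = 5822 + 5425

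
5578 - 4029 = 1549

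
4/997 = 4/997 = 0.00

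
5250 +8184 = 13434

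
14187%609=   180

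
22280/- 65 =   -  343+3/13 = - 342.77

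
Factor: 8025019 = 8025019^1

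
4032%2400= 1632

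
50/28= 25/14 = 1.79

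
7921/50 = 7921/50 = 158.42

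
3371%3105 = 266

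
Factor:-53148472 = - 2^3 * 13^2 * 19^1 * 2069^1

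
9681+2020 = 11701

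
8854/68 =130 + 7/34 =130.21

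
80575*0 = 0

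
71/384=71/384 = 0.18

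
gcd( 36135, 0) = 36135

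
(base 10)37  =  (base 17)23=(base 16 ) 25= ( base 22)1F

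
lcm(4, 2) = 4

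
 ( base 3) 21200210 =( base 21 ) CF3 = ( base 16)15EA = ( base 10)5610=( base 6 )41550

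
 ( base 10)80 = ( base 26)32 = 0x50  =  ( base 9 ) 88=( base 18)48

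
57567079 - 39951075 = 17616004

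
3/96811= 3/96811 = 0.00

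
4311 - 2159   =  2152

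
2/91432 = 1/45716 = 0.00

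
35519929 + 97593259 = 133113188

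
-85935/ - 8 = 85935/8 = 10741.88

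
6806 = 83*82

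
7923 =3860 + 4063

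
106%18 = 16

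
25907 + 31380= 57287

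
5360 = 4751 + 609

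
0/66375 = 0 = 0.00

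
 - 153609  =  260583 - 414192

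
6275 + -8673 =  - 2398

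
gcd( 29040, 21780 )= 7260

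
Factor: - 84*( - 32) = 2^7*3^1*7^1= 2688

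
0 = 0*3479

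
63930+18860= 82790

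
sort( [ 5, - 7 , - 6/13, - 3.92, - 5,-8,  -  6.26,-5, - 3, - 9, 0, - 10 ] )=[ - 10 , - 9, - 8,  -  7,- 6.26,  -  5 ,  -  5, -3.92,- 3,-6/13, 0 , 5] 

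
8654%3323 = 2008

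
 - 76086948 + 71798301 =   -  4288647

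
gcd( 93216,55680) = 96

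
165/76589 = 165/76589 = 0.00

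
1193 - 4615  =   - 3422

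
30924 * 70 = 2164680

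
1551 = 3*517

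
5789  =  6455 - 666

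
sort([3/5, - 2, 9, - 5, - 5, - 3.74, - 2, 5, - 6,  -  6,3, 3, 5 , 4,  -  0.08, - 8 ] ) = [ - 8,-6, - 6, - 5, - 5 , - 3.74, - 2, - 2 , - 0.08,3/5, 3,3,  4, 5,5,9] 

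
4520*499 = 2255480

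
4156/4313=4156/4313 = 0.96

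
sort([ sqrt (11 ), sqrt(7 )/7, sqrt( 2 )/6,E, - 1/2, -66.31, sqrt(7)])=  [-66.31,-1/2, sqrt ( 2 )/6, sqrt(7 )/7, sqrt(7), E, sqrt(11)] 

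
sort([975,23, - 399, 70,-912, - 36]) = [ - 912, - 399, - 36, 23,70,  975] 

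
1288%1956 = 1288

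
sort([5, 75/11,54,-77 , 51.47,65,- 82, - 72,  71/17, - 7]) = [ - 82, - 77,-72, - 7, 71/17, 5,75/11, 51.47, 54, 65] 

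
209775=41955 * 5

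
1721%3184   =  1721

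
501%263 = 238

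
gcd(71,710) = 71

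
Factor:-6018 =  - 2^1*3^1*17^1 * 59^1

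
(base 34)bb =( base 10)385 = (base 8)601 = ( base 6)1441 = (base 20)j5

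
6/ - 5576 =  - 1+2785/2788 = -0.00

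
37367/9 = 37367/9= 4151.89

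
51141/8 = 6392  +  5/8 = 6392.62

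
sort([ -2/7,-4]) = [ - 4, - 2/7] 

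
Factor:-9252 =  - 2^2*3^2*257^1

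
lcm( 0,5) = 0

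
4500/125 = 36 = 36.00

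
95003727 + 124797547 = 219801274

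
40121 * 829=33260309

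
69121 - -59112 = 128233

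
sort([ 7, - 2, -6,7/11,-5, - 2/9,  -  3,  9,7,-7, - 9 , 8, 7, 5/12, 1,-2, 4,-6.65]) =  [ - 9,-7,-6.65  , -6,-5, - 3, - 2, - 2, - 2/9, 5/12, 7/11,1,4, 7, 7,7,  8, 9]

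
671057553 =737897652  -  66840099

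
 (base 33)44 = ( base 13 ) A6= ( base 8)210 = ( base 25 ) 5B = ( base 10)136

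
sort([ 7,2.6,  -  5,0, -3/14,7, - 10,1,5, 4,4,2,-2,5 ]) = [-10,  -  5,  -  2,-3/14,0, 1,2,2.6,4,4,5,  5,7,7 ] 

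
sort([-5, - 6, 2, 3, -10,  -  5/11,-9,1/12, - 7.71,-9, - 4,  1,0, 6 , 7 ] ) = [-10,- 9, - 9, - 7.71, - 6, - 5,-4,-5/11,  0 , 1/12,1,  2, 3, 6, 7 ]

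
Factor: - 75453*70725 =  - 3^2*5^2*7^1*23^1*41^1* 3593^1 = - 5336413425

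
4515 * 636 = 2871540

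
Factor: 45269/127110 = 2^( - 1)*3^(  -  1 )*5^(-1 ) *7^1*19^( - 1 )*29^1 = 203/570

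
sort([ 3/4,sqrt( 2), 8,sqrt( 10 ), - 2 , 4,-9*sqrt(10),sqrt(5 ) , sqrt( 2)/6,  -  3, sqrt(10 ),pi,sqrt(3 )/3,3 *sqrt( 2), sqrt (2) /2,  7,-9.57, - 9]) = [-9*sqrt( 10),-9.57,  -  9,- 3,-2, sqrt (2 )/6, sqrt( 3)/3, sqrt(2 )/2,3/4,sqrt( 2),sqrt ( 5 ),pi,sqrt(10) , sqrt( 10 ),  4, 3* sqrt (2),  7,  8 ] 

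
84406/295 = 84406/295 = 286.12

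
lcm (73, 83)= 6059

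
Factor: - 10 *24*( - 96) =23040 = 2^9 * 3^2 *5^1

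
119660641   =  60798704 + 58861937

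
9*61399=552591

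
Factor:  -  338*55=-18590 = - 2^1*5^1*11^1*13^2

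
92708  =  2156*43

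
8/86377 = 8/86377=0.00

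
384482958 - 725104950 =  - 340621992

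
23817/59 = 403+40/59 = 403.68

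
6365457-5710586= 654871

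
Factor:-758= -2^1*379^1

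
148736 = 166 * 896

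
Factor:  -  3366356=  - 2^2*7^1*109^1 *1103^1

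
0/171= 0 = 0.00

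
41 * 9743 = 399463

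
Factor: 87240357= 3^2*23^1*401^1*1051^1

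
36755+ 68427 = 105182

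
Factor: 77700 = 2^2*3^1* 5^2*7^1 * 37^1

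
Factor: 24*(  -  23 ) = - 2^3* 3^1 * 23^1 = - 552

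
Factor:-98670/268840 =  - 69/188 = - 2^( - 2 ) * 3^1*23^1 *47^( - 1)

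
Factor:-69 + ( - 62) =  - 131^1 = - 131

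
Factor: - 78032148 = - 2^2*3^1*6502679^1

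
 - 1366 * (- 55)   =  75130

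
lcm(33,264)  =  264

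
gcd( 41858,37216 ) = 2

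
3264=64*51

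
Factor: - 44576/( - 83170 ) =2^4*5^( - 1)*7^1*199^1*8317^( - 1) = 22288/41585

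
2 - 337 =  - 335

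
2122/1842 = 1 + 140/921 = 1.15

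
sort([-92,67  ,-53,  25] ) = [ - 92, - 53,  25,67] 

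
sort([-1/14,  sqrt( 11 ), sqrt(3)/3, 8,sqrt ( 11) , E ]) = [-1/14,sqrt( 3) /3, E,sqrt(11 ), sqrt( 11)  ,  8 ]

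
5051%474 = 311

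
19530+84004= 103534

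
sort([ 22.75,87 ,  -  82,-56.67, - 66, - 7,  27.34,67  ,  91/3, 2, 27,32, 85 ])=[ - 82,  -  66,-56.67,-7, 2,  22.75,27,27.34, 91/3, 32,  67,85  ,  87]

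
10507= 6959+3548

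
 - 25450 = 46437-71887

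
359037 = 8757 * 41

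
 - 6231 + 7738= 1507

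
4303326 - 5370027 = -1066701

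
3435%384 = 363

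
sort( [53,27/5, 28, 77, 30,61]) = [ 27/5 , 28, 30, 53, 61, 77]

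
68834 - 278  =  68556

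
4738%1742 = 1254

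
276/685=276/685 = 0.40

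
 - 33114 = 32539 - 65653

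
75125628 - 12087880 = 63037748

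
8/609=8/609 = 0.01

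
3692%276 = 104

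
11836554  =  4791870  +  7044684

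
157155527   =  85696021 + 71459506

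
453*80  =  36240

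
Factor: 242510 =2^1 * 5^1*24251^1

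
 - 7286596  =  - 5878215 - 1408381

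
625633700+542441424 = 1168075124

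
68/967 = 68/967 =0.07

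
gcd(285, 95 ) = 95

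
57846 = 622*93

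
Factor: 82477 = 67^1*1231^1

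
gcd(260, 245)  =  5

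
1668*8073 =13465764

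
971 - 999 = -28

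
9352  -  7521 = 1831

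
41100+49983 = 91083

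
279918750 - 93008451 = 186910299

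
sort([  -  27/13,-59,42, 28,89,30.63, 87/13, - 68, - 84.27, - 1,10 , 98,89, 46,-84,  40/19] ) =[  -  84.27, - 84, - 68, - 59,-27/13, - 1, 40/19, 87/13,10,28, 30.63,  42, 46, 89,89, 98 ]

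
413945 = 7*59135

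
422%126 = 44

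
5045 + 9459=14504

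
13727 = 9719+4008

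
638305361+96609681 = 734915042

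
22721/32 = 22721/32 = 710.03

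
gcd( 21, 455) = 7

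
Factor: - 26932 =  - 2^2 * 6733^1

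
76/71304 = 19/17826 = 0.00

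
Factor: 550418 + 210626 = 2^2 * 190261^1 = 761044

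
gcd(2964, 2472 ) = 12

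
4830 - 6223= -1393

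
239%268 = 239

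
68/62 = 1 + 3/31 = 1.10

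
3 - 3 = 0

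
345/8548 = 345/8548 = 0.04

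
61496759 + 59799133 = 121295892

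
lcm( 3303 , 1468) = 13212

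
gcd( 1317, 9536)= 1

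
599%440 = 159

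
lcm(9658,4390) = 48290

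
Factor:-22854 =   -  2^1*3^1*13^1*293^1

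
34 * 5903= 200702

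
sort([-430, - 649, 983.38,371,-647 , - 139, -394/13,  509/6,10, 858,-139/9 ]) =[  -  649, - 647, - 430, - 139, - 394/13, - 139/9 , 10,509/6, 371,858,983.38]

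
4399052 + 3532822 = 7931874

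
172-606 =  - 434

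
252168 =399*632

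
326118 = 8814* 37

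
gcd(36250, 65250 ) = 7250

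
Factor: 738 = 2^1 *3^2*41^1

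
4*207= 828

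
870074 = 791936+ 78138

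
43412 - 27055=16357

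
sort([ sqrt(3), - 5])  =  [ - 5, sqrt(3)]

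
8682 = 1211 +7471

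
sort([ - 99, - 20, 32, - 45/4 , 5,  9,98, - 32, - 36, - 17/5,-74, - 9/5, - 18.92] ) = [ - 99, - 74, - 36, - 32, - 20, - 18.92, - 45/4,-17/5, - 9/5 , 5,  9, 32, 98 ]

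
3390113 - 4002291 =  - 612178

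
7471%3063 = 1345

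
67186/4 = 16796 + 1/2 = 16796.50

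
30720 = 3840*8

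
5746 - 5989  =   - 243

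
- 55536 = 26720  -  82256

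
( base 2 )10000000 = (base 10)128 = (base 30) 48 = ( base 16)80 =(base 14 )92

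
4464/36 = 124 = 124.00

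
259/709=259/709 = 0.37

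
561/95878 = 561/95878 = 0.01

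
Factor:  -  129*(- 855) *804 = 2^2 * 3^4*5^1*19^1  *  43^1*67^1 = 88677180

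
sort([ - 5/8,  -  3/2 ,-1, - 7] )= [ - 7, - 3/2, - 1,-5/8]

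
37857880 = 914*41420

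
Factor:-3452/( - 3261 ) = 2^2*3^( - 1 ) * 863^1*1087^ ( - 1 )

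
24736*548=13555328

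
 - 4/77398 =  - 2/38699 = - 0.00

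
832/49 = 16 + 48/49= 16.98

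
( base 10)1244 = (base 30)1BE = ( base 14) 64c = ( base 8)2334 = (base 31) 194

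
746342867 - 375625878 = 370716989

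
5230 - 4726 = 504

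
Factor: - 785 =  - 5^1*157^1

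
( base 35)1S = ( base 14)47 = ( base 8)77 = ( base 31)21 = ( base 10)63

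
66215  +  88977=155192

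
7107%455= 282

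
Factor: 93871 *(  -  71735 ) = - 5^1  *  14347^1*93871^1=   - 6733836185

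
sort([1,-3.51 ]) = [  -  3.51 , 1 ]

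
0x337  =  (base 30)rd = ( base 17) 2e7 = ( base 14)42B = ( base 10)823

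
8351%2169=1844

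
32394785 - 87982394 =  -  55587609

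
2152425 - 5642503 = -3490078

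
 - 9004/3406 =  - 3 + 607/1703  =  -2.64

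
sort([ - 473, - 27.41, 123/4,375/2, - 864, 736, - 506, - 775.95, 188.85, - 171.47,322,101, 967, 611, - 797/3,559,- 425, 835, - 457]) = [ - 864, - 775.95, - 506 , - 473, - 457, - 425, - 797/3, - 171.47, - 27.41,123/4,101,375/2, 188.85,  322, 559,611,  736,  835, 967 ]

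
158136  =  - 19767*( - 8)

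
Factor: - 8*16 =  - 128   =  - 2^7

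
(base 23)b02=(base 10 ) 5821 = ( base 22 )c0d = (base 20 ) EB1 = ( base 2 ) 1011010111101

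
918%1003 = 918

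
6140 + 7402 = 13542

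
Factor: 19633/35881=29/53 = 29^1*53^( - 1) 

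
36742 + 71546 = 108288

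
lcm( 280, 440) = 3080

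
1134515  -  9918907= - 8784392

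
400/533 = 400/533 = 0.75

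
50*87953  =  4397650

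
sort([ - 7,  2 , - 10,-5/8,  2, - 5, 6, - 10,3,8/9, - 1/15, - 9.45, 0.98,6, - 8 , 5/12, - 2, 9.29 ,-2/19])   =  [ - 10, - 10, - 9.45, - 8, - 7, - 5 , -2, - 5/8,-2/19, - 1/15, 5/12 , 8/9, 0.98,2,  2 , 3,6,6,9.29 ]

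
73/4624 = 73/4624 = 0.02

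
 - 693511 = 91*(  -  7621)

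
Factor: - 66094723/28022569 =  - 28022569^( - 1)*66094723^1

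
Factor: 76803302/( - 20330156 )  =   - 2^( - 1 )*7^( - 1)*11^( - 1) *23^1*149^(-1 )*443^( - 1 )*1669637^1 =- 38401651/10165078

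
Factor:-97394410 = -2^1*5^1*73^1 * 133417^1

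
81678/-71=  - 1151 + 43/71 = - 1150.39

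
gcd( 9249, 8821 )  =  1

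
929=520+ 409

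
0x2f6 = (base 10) 758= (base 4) 23312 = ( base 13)464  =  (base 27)112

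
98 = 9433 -9335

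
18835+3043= 21878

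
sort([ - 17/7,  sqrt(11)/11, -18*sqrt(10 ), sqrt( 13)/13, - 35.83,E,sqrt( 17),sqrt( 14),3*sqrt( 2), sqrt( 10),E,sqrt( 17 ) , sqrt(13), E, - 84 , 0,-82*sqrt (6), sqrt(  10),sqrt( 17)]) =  [ - 82*sqrt( 6), - 84,  -  18*sqrt( 10 ) ,-35.83, - 17/7,0,sqrt( 13)/13,sqrt (11 ) /11,E,E,E, sqrt( 10),sqrt ( 10), sqrt( 13), sqrt( 14),  sqrt( 17), sqrt( 17),sqrt( 17) , 3*sqrt(2)]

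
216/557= 216/557  =  0.39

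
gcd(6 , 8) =2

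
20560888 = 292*70414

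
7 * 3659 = 25613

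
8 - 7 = 1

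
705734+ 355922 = 1061656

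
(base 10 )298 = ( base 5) 2143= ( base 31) 9j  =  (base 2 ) 100101010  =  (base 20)EI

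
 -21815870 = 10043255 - 31859125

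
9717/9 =1079+2/3 = 1079.67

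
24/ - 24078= - 1 + 4009/4013 = -0.00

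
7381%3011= 1359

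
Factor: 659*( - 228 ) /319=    - 2^2*3^1 * 11^( - 1)*19^1*29^(-1)*659^1 = - 150252/319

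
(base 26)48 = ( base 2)1110000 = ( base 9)134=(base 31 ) 3J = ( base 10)112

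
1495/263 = 1495/263 = 5.68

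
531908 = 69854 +462054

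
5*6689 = 33445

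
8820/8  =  1102+1/2=1102.50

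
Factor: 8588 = 2^2*19^1* 113^1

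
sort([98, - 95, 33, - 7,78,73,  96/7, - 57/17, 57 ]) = [ - 95,-7 , - 57/17,96/7, 33,57,73,78,98] 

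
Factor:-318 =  - 2^1*3^1 * 53^1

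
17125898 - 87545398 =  - 70419500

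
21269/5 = 21269/5= 4253.80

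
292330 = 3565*82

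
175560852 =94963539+80597313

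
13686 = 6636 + 7050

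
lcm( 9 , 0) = 0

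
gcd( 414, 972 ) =18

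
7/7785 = 7/7785 = 0.00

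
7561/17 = 7561/17 = 444.76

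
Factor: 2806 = 2^1*23^1*61^1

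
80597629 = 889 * 90661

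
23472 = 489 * 48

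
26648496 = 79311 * 336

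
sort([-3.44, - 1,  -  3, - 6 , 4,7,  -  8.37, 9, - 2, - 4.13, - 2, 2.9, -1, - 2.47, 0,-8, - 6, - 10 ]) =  [ - 10,  -  8.37, - 8,  -  6, - 6, - 4.13,  -  3.44,-3, - 2.47, - 2, - 2, - 1, - 1, 0, 2.9,4 , 7, 9] 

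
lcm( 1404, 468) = 1404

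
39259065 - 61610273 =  - 22351208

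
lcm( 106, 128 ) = 6784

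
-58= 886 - 944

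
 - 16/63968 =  - 1/3998 = -  0.00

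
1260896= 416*3031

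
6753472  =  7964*848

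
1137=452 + 685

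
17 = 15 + 2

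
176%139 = 37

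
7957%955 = 317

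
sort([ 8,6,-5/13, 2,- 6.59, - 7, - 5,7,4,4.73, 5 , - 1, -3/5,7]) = [  -  7,-6.59,-5 , - 1,  -  3/5, - 5/13,2,4, 4.73,5, 6, 7,7, 8 ] 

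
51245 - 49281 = 1964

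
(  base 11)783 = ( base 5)12223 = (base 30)118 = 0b1110101010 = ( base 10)938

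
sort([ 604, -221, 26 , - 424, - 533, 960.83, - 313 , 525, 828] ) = [ - 533, - 424 , - 313, - 221,26, 525, 604, 828,960.83] 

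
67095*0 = 0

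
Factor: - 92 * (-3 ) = 276= 2^2*3^1*23^1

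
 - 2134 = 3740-5874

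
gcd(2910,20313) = 3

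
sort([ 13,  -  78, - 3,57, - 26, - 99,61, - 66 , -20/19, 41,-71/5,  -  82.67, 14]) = [-99 ,-82.67,  -  78, - 66,-26,-71/5, - 3, -20/19,13,14, 41,57,61] 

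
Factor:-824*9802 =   -  8076848=-2^4 * 13^2*29^1*103^1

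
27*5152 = 139104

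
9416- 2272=7144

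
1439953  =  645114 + 794839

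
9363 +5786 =15149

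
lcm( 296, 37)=296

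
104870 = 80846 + 24024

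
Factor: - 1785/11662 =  - 2^( - 1)*3^1*5^1*7^( - 2)= - 15/98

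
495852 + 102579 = 598431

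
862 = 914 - 52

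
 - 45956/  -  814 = 56 + 186/407 = 56.46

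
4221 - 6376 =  - 2155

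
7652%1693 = 880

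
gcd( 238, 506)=2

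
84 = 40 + 44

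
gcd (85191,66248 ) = 1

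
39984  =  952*42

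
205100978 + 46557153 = 251658131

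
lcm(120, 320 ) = 960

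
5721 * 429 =2454309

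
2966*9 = 26694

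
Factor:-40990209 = -3^1*13^1*23^1 * 45697^1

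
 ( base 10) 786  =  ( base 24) 18I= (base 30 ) Q6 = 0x312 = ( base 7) 2202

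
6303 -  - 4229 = 10532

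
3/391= 3/391 =0.01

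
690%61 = 19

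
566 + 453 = 1019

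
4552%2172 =208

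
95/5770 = 19/1154 = 0.02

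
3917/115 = 34 + 7/115 = 34.06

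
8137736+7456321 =15594057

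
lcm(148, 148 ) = 148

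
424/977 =424/977 = 0.43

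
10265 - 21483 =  - 11218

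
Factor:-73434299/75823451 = -11^ (  -  1 )*17^ ( -1 )*757^1*97007^1*405473^ ( - 1) 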